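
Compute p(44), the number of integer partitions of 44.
p(44) = 75175

Compute p(n) via the recurrence p(n, m) = p(n, m−1) + p(n−m, m), where p(n, m) counts partitions of n with all parts ≤ m and p(n) = p(n, n). The base cases are p(0, m) = 1 and p(n, 0) = 0 for n > 0. Filling the table yields p(44) = 75175. (Euler's pentagonal recurrence is an alternative.)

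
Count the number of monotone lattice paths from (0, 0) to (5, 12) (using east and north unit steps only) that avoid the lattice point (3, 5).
Number of paths = 4172

Total paths from (0, 0) to (5, 12): C(17, 5) = 6188. Paths through (3, 5): (paths (0, 0) → (3, 5)) × (paths (3, 5) → (5, 12)) = C(8, 3) · C(9, 2) = 56 · 36 = 2016. Avoidance count = 6188 − 2016 = 4172.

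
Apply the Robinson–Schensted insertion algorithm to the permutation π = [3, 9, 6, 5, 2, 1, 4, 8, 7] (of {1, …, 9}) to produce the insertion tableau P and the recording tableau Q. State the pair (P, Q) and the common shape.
P = [1, 4, 7] / [2, 5, 8] / [3] / [6] / [9];  Q = [1, 2, 8] / [3, 7, 9] / [4] / [5] / [6];  common shape = (3, 3, 1, 1, 1)

Row-insert the values π_1, π_2, … into P one at a time, bumping the leftmost entry strictly greater than the inserted value down to the next row. The recording tableau Q records, in position (i, j), the step at which that cell was added to P.
  Insert 3 (step 1): P = [3];  Q = [1]
  Insert 9 (step 2): P = [3, 9];  Q = [1, 2]
  Insert 6 (step 3): P = [3, 6] / [9];  Q = [1, 2] / [3]
  Insert 5 (step 4): P = [3, 5] / [6] / [9];  Q = [1, 2] / [3] / [4]
  Insert 2 (step 5): P = [2, 5] / [3] / [6] / [9];  Q = [1, 2] / [3] / [4] / [5]
  Insert 1 (step 6): P = [1, 5] / [2] / [3] / [6] / [9];  Q = [1, 2] / [3] / [4] / [5] / [6]
  Insert 4 (step 7): P = [1, 4] / [2, 5] / [3] / [6] / [9];  Q = [1, 2] / [3, 7] / [4] / [5] / [6]
  Insert 8 (step 8): P = [1, 4, 8] / [2, 5] / [3] / [6] / [9];  Q = [1, 2, 8] / [3, 7] / [4] / [5] / [6]
  Insert 7 (step 9): P = [1, 4, 7] / [2, 5, 8] / [3] / [6] / [9];  Q = [1, 2, 8] / [3, 7, 9] / [4] / [5] / [6]
Final shape: (3, 3, 1, 1, 1).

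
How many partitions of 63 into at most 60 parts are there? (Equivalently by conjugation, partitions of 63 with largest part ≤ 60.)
p(63, parts ≤ 60) = 1505495

Use the recurrence p(n, m) = p(n, m−1) + p(n−m, m): either the largest part is < m (count p(n, m−1)) or the largest part is exactly m (remove one copy of m, count p(n−m, m)). With p(0, ·) = 1 this gives p(63, parts ≤ 60) = 1505495. (By conjugating Young diagrams, this also counts partitions of 63 into at most 60 parts.)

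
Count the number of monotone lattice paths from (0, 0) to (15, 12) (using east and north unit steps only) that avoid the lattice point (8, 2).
Number of paths = 16508700

Total paths from (0, 0) to (15, 12): C(27, 15) = 17383860. Paths through (8, 2): (paths (0, 0) → (8, 2)) × (paths (8, 2) → (15, 12)) = C(10, 8) · C(17, 7) = 45 · 19448 = 875160. Avoidance count = 17383860 − 875160 = 16508700.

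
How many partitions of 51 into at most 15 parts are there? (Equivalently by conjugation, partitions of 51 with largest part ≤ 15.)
p(51, parts ≤ 15) = 162331

Use the recurrence p(n, m) = p(n, m−1) + p(n−m, m): either the largest part is < m (count p(n, m−1)) or the largest part is exactly m (remove one copy of m, count p(n−m, m)). With p(0, ·) = 1 this gives p(51, parts ≤ 15) = 162331. (By conjugating Young diagrams, this also counts partitions of 51 into at most 15 parts.)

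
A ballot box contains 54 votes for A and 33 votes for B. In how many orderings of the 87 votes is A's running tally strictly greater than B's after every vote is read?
Strict-lead orderings = 253814795906729094763530

Total orderings of the 87 votes with 54 for A: C(87, 54) = 1051518440185020535448910. By the Bertrand ballot formula (Cycle Lemma / reflection principle), the number of orderings in which A is strictly ahead of B throughout is (p − q)/(p + q) · C(p + q, p) = (54 − 33)/(54 + 33) · 1051518440185020535448910 = 253814795906729094763530.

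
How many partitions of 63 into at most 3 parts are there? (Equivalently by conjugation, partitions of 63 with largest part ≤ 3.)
p(63, parts ≤ 3) = 363

Use the recurrence p(n, m) = p(n, m−1) + p(n−m, m): either the largest part is < m (count p(n, m−1)) or the largest part is exactly m (remove one copy of m, count p(n−m, m)). With p(0, ·) = 1 this gives p(63, parts ≤ 3) = 363. (By conjugating Young diagrams, this also counts partitions of 63 into at most 3 parts.)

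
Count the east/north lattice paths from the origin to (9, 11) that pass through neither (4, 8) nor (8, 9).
Number of paths = 74735

Inclusion–exclusion. Total paths: C(20, 9) = 167960. Through P₁: C(12, 4)·C(8, 5) = 27720. Through P₂: C(17, 8)·C(3, 1) = 72930. Since P₁ is strictly southwest of P₂, a monotone path through both must visit P₁ then P₂; paths through both = C(12, 4)·C(5, 4)·C(3, 1) = 7425. Avoid both = 167960 − 27720 − 72930 + 7425 = 74735.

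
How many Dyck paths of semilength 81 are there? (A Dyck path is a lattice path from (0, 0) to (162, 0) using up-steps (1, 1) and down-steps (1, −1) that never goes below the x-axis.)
C_81 = 4462290049988320482463241297506133183499654740

These Dyck paths are counted by the Catalan number C_n = (1/(n + 1)) · C(2n, n). For n = 81: C_81 = (1/82) · C(162, 81) = 365907784099042279561985786395502921046971688680/82 = 4462290049988320482463241297506133183499654740.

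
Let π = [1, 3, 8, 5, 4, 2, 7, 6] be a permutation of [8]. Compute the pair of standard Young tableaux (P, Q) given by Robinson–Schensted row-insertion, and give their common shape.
P = [1, 2, 4, 6] / [3, 7] / [5] / [8];  Q = [1, 2, 3, 7] / [4, 8] / [5] / [6];  common shape = (4, 2, 1, 1)

Row-insert the values π_1, π_2, … into P one at a time, bumping the leftmost entry strictly greater than the inserted value down to the next row. The recording tableau Q records, in position (i, j), the step at which that cell was added to P.
  Insert 1 (step 1): P = [1];  Q = [1]
  Insert 3 (step 2): P = [1, 3];  Q = [1, 2]
  Insert 8 (step 3): P = [1, 3, 8];  Q = [1, 2, 3]
  Insert 5 (step 4): P = [1, 3, 5] / [8];  Q = [1, 2, 3] / [4]
  Insert 4 (step 5): P = [1, 3, 4] / [5] / [8];  Q = [1, 2, 3] / [4] / [5]
  Insert 2 (step 6): P = [1, 2, 4] / [3] / [5] / [8];  Q = [1, 2, 3] / [4] / [5] / [6]
  Insert 7 (step 7): P = [1, 2, 4, 7] / [3] / [5] / [8];  Q = [1, 2, 3, 7] / [4] / [5] / [6]
  Insert 6 (step 8): P = [1, 2, 4, 6] / [3, 7] / [5] / [8];  Q = [1, 2, 3, 7] / [4, 8] / [5] / [6]
Final shape: (4, 2, 1, 1).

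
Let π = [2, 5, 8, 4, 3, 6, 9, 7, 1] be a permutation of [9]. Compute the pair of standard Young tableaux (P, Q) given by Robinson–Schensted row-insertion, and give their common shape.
P = [1, 3, 6, 7] / [2, 8, 9] / [4] / [5];  Q = [1, 2, 3, 7] / [4, 6, 8] / [5] / [9];  common shape = (4, 3, 1, 1)

Row-insert the values π_1, π_2, … into P one at a time, bumping the leftmost entry strictly greater than the inserted value down to the next row. The recording tableau Q records, in position (i, j), the step at which that cell was added to P.
  Insert 2 (step 1): P = [2];  Q = [1]
  Insert 5 (step 2): P = [2, 5];  Q = [1, 2]
  Insert 8 (step 3): P = [2, 5, 8];  Q = [1, 2, 3]
  Insert 4 (step 4): P = [2, 4, 8] / [5];  Q = [1, 2, 3] / [4]
  Insert 3 (step 5): P = [2, 3, 8] / [4] / [5];  Q = [1, 2, 3] / [4] / [5]
  Insert 6 (step 6): P = [2, 3, 6] / [4, 8] / [5];  Q = [1, 2, 3] / [4, 6] / [5]
  Insert 9 (step 7): P = [2, 3, 6, 9] / [4, 8] / [5];  Q = [1, 2, 3, 7] / [4, 6] / [5]
  Insert 7 (step 8): P = [2, 3, 6, 7] / [4, 8, 9] / [5];  Q = [1, 2, 3, 7] / [4, 6, 8] / [5]
  Insert 1 (step 9): P = [1, 3, 6, 7] / [2, 8, 9] / [4] / [5];  Q = [1, 2, 3, 7] / [4, 6, 8] / [5] / [9]
Final shape: (4, 3, 1, 1).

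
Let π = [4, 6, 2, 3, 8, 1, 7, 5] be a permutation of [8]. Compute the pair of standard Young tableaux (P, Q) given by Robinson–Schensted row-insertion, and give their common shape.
P = [1, 3, 5] / [2, 6, 7] / [4, 8];  Q = [1, 2, 5] / [3, 4, 7] / [6, 8];  common shape = (3, 3, 2)

Row-insert the values π_1, π_2, … into P one at a time, bumping the leftmost entry strictly greater than the inserted value down to the next row. The recording tableau Q records, in position (i, j), the step at which that cell was added to P.
  Insert 4 (step 1): P = [4];  Q = [1]
  Insert 6 (step 2): P = [4, 6];  Q = [1, 2]
  Insert 2 (step 3): P = [2, 6] / [4];  Q = [1, 2] / [3]
  Insert 3 (step 4): P = [2, 3] / [4, 6];  Q = [1, 2] / [3, 4]
  Insert 8 (step 5): P = [2, 3, 8] / [4, 6];  Q = [1, 2, 5] / [3, 4]
  Insert 1 (step 6): P = [1, 3, 8] / [2, 6] / [4];  Q = [1, 2, 5] / [3, 4] / [6]
  Insert 7 (step 7): P = [1, 3, 7] / [2, 6, 8] / [4];  Q = [1, 2, 5] / [3, 4, 7] / [6]
  Insert 5 (step 8): P = [1, 3, 5] / [2, 6, 7] / [4, 8];  Q = [1, 2, 5] / [3, 4, 7] / [6, 8]
Final shape: (3, 3, 2).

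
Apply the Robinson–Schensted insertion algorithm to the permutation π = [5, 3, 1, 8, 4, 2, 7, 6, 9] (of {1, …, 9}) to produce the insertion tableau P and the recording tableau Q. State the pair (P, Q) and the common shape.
P = [1, 2, 6, 9] / [3, 4, 7] / [5, 8];  Q = [1, 4, 7, 9] / [2, 5, 8] / [3, 6];  common shape = (4, 3, 2)

Row-insert the values π_1, π_2, … into P one at a time, bumping the leftmost entry strictly greater than the inserted value down to the next row. The recording tableau Q records, in position (i, j), the step at which that cell was added to P.
  Insert 5 (step 1): P = [5];  Q = [1]
  Insert 3 (step 2): P = [3] / [5];  Q = [1] / [2]
  Insert 1 (step 3): P = [1] / [3] / [5];  Q = [1] / [2] / [3]
  Insert 8 (step 4): P = [1, 8] / [3] / [5];  Q = [1, 4] / [2] / [3]
  Insert 4 (step 5): P = [1, 4] / [3, 8] / [5];  Q = [1, 4] / [2, 5] / [3]
  Insert 2 (step 6): P = [1, 2] / [3, 4] / [5, 8];  Q = [1, 4] / [2, 5] / [3, 6]
  Insert 7 (step 7): P = [1, 2, 7] / [3, 4] / [5, 8];  Q = [1, 4, 7] / [2, 5] / [3, 6]
  Insert 6 (step 8): P = [1, 2, 6] / [3, 4, 7] / [5, 8];  Q = [1, 4, 7] / [2, 5, 8] / [3, 6]
  Insert 9 (step 9): P = [1, 2, 6, 9] / [3, 4, 7] / [5, 8];  Q = [1, 4, 7, 9] / [2, 5, 8] / [3, 6]
Final shape: (4, 3, 2).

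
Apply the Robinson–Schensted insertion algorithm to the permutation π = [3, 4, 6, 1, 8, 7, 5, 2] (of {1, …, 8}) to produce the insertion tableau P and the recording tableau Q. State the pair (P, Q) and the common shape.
P = [1, 2, 5, 7] / [3, 4] / [6] / [8];  Q = [1, 2, 3, 5] / [4, 6] / [7] / [8];  common shape = (4, 2, 1, 1)

Row-insert the values π_1, π_2, … into P one at a time, bumping the leftmost entry strictly greater than the inserted value down to the next row. The recording tableau Q records, in position (i, j), the step at which that cell was added to P.
  Insert 3 (step 1): P = [3];  Q = [1]
  Insert 4 (step 2): P = [3, 4];  Q = [1, 2]
  Insert 6 (step 3): P = [3, 4, 6];  Q = [1, 2, 3]
  Insert 1 (step 4): P = [1, 4, 6] / [3];  Q = [1, 2, 3] / [4]
  Insert 8 (step 5): P = [1, 4, 6, 8] / [3];  Q = [1, 2, 3, 5] / [4]
  Insert 7 (step 6): P = [1, 4, 6, 7] / [3, 8];  Q = [1, 2, 3, 5] / [4, 6]
  Insert 5 (step 7): P = [1, 4, 5, 7] / [3, 6] / [8];  Q = [1, 2, 3, 5] / [4, 6] / [7]
  Insert 2 (step 8): P = [1, 2, 5, 7] / [3, 4] / [6] / [8];  Q = [1, 2, 3, 5] / [4, 6] / [7] / [8]
Final shape: (4, 2, 1, 1).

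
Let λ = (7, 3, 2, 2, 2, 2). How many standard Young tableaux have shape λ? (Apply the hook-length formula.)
# SYT of shape (7, 3, 2, 2, 2, 2) = 2784600

Hook-length formula: f^λ = n! / Π hook(c), product over all cells c of the Young diagram. For λ = (7, 3, 2, 2, 2, 2), n = 18 boxes. Hook lengths by row (left-to-right, top-to-bottom): [12, 11, 6, 4, 3, 2, 1]; [7, 6, 1]; [5, 4]; [4, 3]; [3, 2]; [2, 1]. Product of hooks = 2299207680. So f^λ = 18! / 2299207680 = 6402373705728000 / 2299207680 = 2784600.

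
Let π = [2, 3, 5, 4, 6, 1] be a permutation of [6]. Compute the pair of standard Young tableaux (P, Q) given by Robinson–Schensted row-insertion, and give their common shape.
P = [1, 3, 4, 6] / [2] / [5];  Q = [1, 2, 3, 5] / [4] / [6];  common shape = (4, 1, 1)

Row-insert the values π_1, π_2, … into P one at a time, bumping the leftmost entry strictly greater than the inserted value down to the next row. The recording tableau Q records, in position (i, j), the step at which that cell was added to P.
  Insert 2 (step 1): P = [2];  Q = [1]
  Insert 3 (step 2): P = [2, 3];  Q = [1, 2]
  Insert 5 (step 3): P = [2, 3, 5];  Q = [1, 2, 3]
  Insert 4 (step 4): P = [2, 3, 4] / [5];  Q = [1, 2, 3] / [4]
  Insert 6 (step 5): P = [2, 3, 4, 6] / [5];  Q = [1, 2, 3, 5] / [4]
  Insert 1 (step 6): P = [1, 3, 4, 6] / [2] / [5];  Q = [1, 2, 3, 5] / [4] / [6]
Final shape: (4, 1, 1).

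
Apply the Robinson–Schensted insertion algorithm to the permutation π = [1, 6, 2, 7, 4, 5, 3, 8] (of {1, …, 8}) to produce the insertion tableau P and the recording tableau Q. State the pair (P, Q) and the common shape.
P = [1, 2, 3, 5, 8] / [4, 7] / [6];  Q = [1, 2, 4, 6, 8] / [3, 5] / [7];  common shape = (5, 2, 1)

Row-insert the values π_1, π_2, … into P one at a time, bumping the leftmost entry strictly greater than the inserted value down to the next row. The recording tableau Q records, in position (i, j), the step at which that cell was added to P.
  Insert 1 (step 1): P = [1];  Q = [1]
  Insert 6 (step 2): P = [1, 6];  Q = [1, 2]
  Insert 2 (step 3): P = [1, 2] / [6];  Q = [1, 2] / [3]
  Insert 7 (step 4): P = [1, 2, 7] / [6];  Q = [1, 2, 4] / [3]
  Insert 4 (step 5): P = [1, 2, 4] / [6, 7];  Q = [1, 2, 4] / [3, 5]
  Insert 5 (step 6): P = [1, 2, 4, 5] / [6, 7];  Q = [1, 2, 4, 6] / [3, 5]
  Insert 3 (step 7): P = [1, 2, 3, 5] / [4, 7] / [6];  Q = [1, 2, 4, 6] / [3, 5] / [7]
  Insert 8 (step 8): P = [1, 2, 3, 5, 8] / [4, 7] / [6];  Q = [1, 2, 4, 6, 8] / [3, 5] / [7]
Final shape: (5, 2, 1).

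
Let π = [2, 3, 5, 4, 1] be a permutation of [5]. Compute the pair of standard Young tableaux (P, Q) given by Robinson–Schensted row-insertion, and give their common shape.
P = [1, 3, 4] / [2] / [5];  Q = [1, 2, 3] / [4] / [5];  common shape = (3, 1, 1)

Row-insert the values π_1, π_2, … into P one at a time, bumping the leftmost entry strictly greater than the inserted value down to the next row. The recording tableau Q records, in position (i, j), the step at which that cell was added to P.
  Insert 2 (step 1): P = [2];  Q = [1]
  Insert 3 (step 2): P = [2, 3];  Q = [1, 2]
  Insert 5 (step 3): P = [2, 3, 5];  Q = [1, 2, 3]
  Insert 4 (step 4): P = [2, 3, 4] / [5];  Q = [1, 2, 3] / [4]
  Insert 1 (step 5): P = [1, 3, 4] / [2] / [5];  Q = [1, 2, 3] / [4] / [5]
Final shape: (3, 1, 1).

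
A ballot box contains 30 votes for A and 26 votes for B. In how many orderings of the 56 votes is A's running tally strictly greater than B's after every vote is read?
Strict-lead orderings = 474746313150648

Total orderings of the 56 votes with 30 for A: C(56, 30) = 6646448384109072. By the Bertrand ballot formula (Cycle Lemma / reflection principle), the number of orderings in which A is strictly ahead of B throughout is (p − q)/(p + q) · C(p + q, p) = (30 − 26)/(30 + 26) · 6646448384109072 = 474746313150648.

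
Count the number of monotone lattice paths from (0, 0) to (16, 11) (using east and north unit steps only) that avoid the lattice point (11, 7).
Number of paths = 9028071

Total paths from (0, 0) to (16, 11): C(27, 16) = 13037895. Paths through (11, 7): (paths (0, 0) → (11, 7)) × (paths (11, 7) → (16, 11)) = C(18, 11) · C(9, 5) = 31824 · 126 = 4009824. Avoidance count = 13037895 − 4009824 = 9028071.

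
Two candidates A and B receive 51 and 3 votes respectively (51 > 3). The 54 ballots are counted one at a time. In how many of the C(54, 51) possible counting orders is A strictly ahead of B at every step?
Strict-lead orderings = 22048

Total orderings of the 54 votes with 51 for A: C(54, 51) = 24804. By the Bertrand ballot formula (Cycle Lemma / reflection principle), the number of orderings in which A is strictly ahead of B throughout is (p − q)/(p + q) · C(p + q, p) = (51 − 3)/(51 + 3) · 24804 = 22048.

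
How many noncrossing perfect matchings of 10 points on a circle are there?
C_5 = 42

These noncrossing handshakes are counted by the Catalan number C_n = (1/(n + 1)) · C(2n, n). For n = 5: C_5 = (1/6) · C(10, 5) = 252/6 = 42.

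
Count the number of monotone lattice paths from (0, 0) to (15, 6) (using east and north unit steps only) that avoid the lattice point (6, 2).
Number of paths = 34244

Total paths from (0, 0) to (15, 6): C(21, 15) = 54264. Paths through (6, 2): (paths (0, 0) → (6, 2)) × (paths (6, 2) → (15, 6)) = C(8, 6) · C(13, 9) = 28 · 715 = 20020. Avoidance count = 54264 − 20020 = 34244.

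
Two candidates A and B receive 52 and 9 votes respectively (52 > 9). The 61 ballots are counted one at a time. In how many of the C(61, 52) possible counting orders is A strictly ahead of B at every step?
Strict-lead orderings = 12224521815

Total orderings of the 61 votes with 52 for A: C(61, 52) = 17341763505. By the Bertrand ballot formula (Cycle Lemma / reflection principle), the number of orderings in which A is strictly ahead of B throughout is (p − q)/(p + q) · C(p + q, p) = (52 − 9)/(52 + 9) · 17341763505 = 12224521815.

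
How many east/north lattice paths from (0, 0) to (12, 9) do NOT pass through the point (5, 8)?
Number of paths = 283634

Total paths from (0, 0) to (12, 9): C(21, 12) = 293930. Paths through (5, 8): (paths (0, 0) → (5, 8)) × (paths (5, 8) → (12, 9)) = C(13, 5) · C(8, 7) = 1287 · 8 = 10296. Avoidance count = 293930 − 10296 = 283634.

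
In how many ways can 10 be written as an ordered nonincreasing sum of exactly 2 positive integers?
p(10, 2 parts) = 5

Partitions of n into exactly k parts ↔ partitions of n − k into at most k parts (subtract 1 from each part). For n = 10, k = 2, the partitions are: 9+1, 8+2, 7+3, 6+4, 5+5. Count = 5.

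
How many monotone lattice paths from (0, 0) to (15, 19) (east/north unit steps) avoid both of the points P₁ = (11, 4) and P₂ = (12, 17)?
Number of paths = 1331908530

Inclusion–exclusion. Total paths: C(34, 15) = 1855967520. Through P₁: C(15, 11)·C(19, 4) = 5290740. Through P₂: C(29, 12)·C(5, 3) = 518959350. Since P₁ is strictly southwest of P₂, a monotone path through both must visit P₁ then P₂; paths through both = C(15, 11)·C(14, 1)·C(5, 3) = 191100. Avoid both = 1855967520 − 5290740 − 518959350 + 191100 = 1331908530.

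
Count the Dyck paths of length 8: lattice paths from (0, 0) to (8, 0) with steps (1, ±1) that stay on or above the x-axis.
C_4 = 14

These Dyck paths are counted by the Catalan number C_n = (1/(n + 1)) · C(2n, n). For n = 4: C_4 = (1/5) · C(8, 4) = 70/5 = 14.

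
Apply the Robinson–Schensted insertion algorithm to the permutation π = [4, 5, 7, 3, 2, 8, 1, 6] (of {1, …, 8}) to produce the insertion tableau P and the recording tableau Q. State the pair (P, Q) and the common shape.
P = [1, 5, 6, 8] / [2, 7] / [3] / [4];  Q = [1, 2, 3, 6] / [4, 8] / [5] / [7];  common shape = (4, 2, 1, 1)

Row-insert the values π_1, π_2, … into P one at a time, bumping the leftmost entry strictly greater than the inserted value down to the next row. The recording tableau Q records, in position (i, j), the step at which that cell was added to P.
  Insert 4 (step 1): P = [4];  Q = [1]
  Insert 5 (step 2): P = [4, 5];  Q = [1, 2]
  Insert 7 (step 3): P = [4, 5, 7];  Q = [1, 2, 3]
  Insert 3 (step 4): P = [3, 5, 7] / [4];  Q = [1, 2, 3] / [4]
  Insert 2 (step 5): P = [2, 5, 7] / [3] / [4];  Q = [1, 2, 3] / [4] / [5]
  Insert 8 (step 6): P = [2, 5, 7, 8] / [3] / [4];  Q = [1, 2, 3, 6] / [4] / [5]
  Insert 1 (step 7): P = [1, 5, 7, 8] / [2] / [3] / [4];  Q = [1, 2, 3, 6] / [4] / [5] / [7]
  Insert 6 (step 8): P = [1, 5, 6, 8] / [2, 7] / [3] / [4];  Q = [1, 2, 3, 6] / [4, 8] / [5] / [7]
Final shape: (4, 2, 1, 1).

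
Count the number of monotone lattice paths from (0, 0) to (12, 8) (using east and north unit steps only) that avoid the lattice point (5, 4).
Number of paths = 84390

Total paths from (0, 0) to (12, 8): C(20, 12) = 125970. Paths through (5, 4): (paths (0, 0) → (5, 4)) × (paths (5, 4) → (12, 8)) = C(9, 5) · C(11, 7) = 126 · 330 = 41580. Avoidance count = 125970 − 41580 = 84390.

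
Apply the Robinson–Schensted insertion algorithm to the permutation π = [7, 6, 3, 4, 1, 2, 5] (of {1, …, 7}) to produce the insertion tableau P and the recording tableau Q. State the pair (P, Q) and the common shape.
P = [1, 2, 5] / [3, 4] / [6] / [7];  Q = [1, 4, 7] / [2, 6] / [3] / [5];  common shape = (3, 2, 1, 1)

Row-insert the values π_1, π_2, … into P one at a time, bumping the leftmost entry strictly greater than the inserted value down to the next row. The recording tableau Q records, in position (i, j), the step at which that cell was added to P.
  Insert 7 (step 1): P = [7];  Q = [1]
  Insert 6 (step 2): P = [6] / [7];  Q = [1] / [2]
  Insert 3 (step 3): P = [3] / [6] / [7];  Q = [1] / [2] / [3]
  Insert 4 (step 4): P = [3, 4] / [6] / [7];  Q = [1, 4] / [2] / [3]
  Insert 1 (step 5): P = [1, 4] / [3] / [6] / [7];  Q = [1, 4] / [2] / [3] / [5]
  Insert 2 (step 6): P = [1, 2] / [3, 4] / [6] / [7];  Q = [1, 4] / [2, 6] / [3] / [5]
  Insert 5 (step 7): P = [1, 2, 5] / [3, 4] / [6] / [7];  Q = [1, 4, 7] / [2, 6] / [3] / [5]
Final shape: (3, 2, 1, 1).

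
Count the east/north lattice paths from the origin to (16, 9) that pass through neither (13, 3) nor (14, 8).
Number of paths = 1046705

Inclusion–exclusion. Total paths: C(25, 16) = 2042975. Through P₁: C(16, 13)·C(9, 3) = 47040. Through P₂: C(22, 14)·C(3, 2) = 959310. Since P₁ is strictly southwest of P₂, a monotone path through both must visit P₁ then P₂; paths through both = C(16, 13)·C(6, 1)·C(3, 2) = 10080. Avoid both = 2042975 − 47040 − 959310 + 10080 = 1046705.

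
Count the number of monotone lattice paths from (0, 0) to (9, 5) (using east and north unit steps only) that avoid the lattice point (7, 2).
Number of paths = 1642

Total paths from (0, 0) to (9, 5): C(14, 9) = 2002. Paths through (7, 2): (paths (0, 0) → (7, 2)) × (paths (7, 2) → (9, 5)) = C(9, 7) · C(5, 2) = 36 · 10 = 360. Avoidance count = 2002 − 360 = 1642.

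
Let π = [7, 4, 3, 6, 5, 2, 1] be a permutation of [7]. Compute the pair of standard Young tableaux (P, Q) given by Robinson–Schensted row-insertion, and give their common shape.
P = [1, 5] / [2, 6] / [3] / [4] / [7];  Q = [1, 4] / [2, 5] / [3] / [6] / [7];  common shape = (2, 2, 1, 1, 1)

Row-insert the values π_1, π_2, … into P one at a time, bumping the leftmost entry strictly greater than the inserted value down to the next row. The recording tableau Q records, in position (i, j), the step at which that cell was added to P.
  Insert 7 (step 1): P = [7];  Q = [1]
  Insert 4 (step 2): P = [4] / [7];  Q = [1] / [2]
  Insert 3 (step 3): P = [3] / [4] / [7];  Q = [1] / [2] / [3]
  Insert 6 (step 4): P = [3, 6] / [4] / [7];  Q = [1, 4] / [2] / [3]
  Insert 5 (step 5): P = [3, 5] / [4, 6] / [7];  Q = [1, 4] / [2, 5] / [3]
  Insert 2 (step 6): P = [2, 5] / [3, 6] / [4] / [7];  Q = [1, 4] / [2, 5] / [3] / [6]
  Insert 1 (step 7): P = [1, 5] / [2, 6] / [3] / [4] / [7];  Q = [1, 4] / [2, 5] / [3] / [6] / [7]
Final shape: (2, 2, 1, 1, 1).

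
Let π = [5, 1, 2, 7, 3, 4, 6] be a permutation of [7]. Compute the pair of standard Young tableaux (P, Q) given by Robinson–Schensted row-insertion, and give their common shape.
P = [1, 2, 3, 4, 6] / [5, 7];  Q = [1, 3, 4, 6, 7] / [2, 5];  common shape = (5, 2)

Row-insert the values π_1, π_2, … into P one at a time, bumping the leftmost entry strictly greater than the inserted value down to the next row. The recording tableau Q records, in position (i, j), the step at which that cell was added to P.
  Insert 5 (step 1): P = [5];  Q = [1]
  Insert 1 (step 2): P = [1] / [5];  Q = [1] / [2]
  Insert 2 (step 3): P = [1, 2] / [5];  Q = [1, 3] / [2]
  Insert 7 (step 4): P = [1, 2, 7] / [5];  Q = [1, 3, 4] / [2]
  Insert 3 (step 5): P = [1, 2, 3] / [5, 7];  Q = [1, 3, 4] / [2, 5]
  Insert 4 (step 6): P = [1, 2, 3, 4] / [5, 7];  Q = [1, 3, 4, 6] / [2, 5]
  Insert 6 (step 7): P = [1, 2, 3, 4, 6] / [5, 7];  Q = [1, 3, 4, 6, 7] / [2, 5]
Final shape: (5, 2).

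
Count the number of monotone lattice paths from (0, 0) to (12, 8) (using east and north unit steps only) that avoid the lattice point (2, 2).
Number of paths = 77922

Total paths from (0, 0) to (12, 8): C(20, 12) = 125970. Paths through (2, 2): (paths (0, 0) → (2, 2)) × (paths (2, 2) → (12, 8)) = C(4, 2) · C(16, 10) = 6 · 8008 = 48048. Avoidance count = 125970 − 48048 = 77922.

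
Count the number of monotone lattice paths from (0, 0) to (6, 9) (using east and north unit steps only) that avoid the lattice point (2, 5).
Number of paths = 3535

Total paths from (0, 0) to (6, 9): C(15, 6) = 5005. Paths through (2, 5): (paths (0, 0) → (2, 5)) × (paths (2, 5) → (6, 9)) = C(7, 2) · C(8, 4) = 21 · 70 = 1470. Avoidance count = 5005 − 1470 = 3535.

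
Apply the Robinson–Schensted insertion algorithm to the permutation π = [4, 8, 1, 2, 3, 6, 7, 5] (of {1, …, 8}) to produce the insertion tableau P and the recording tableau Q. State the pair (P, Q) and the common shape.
P = [1, 2, 3, 5, 7] / [4, 6] / [8];  Q = [1, 2, 5, 6, 7] / [3, 4] / [8];  common shape = (5, 2, 1)

Row-insert the values π_1, π_2, … into P one at a time, bumping the leftmost entry strictly greater than the inserted value down to the next row. The recording tableau Q records, in position (i, j), the step at which that cell was added to P.
  Insert 4 (step 1): P = [4];  Q = [1]
  Insert 8 (step 2): P = [4, 8];  Q = [1, 2]
  Insert 1 (step 3): P = [1, 8] / [4];  Q = [1, 2] / [3]
  Insert 2 (step 4): P = [1, 2] / [4, 8];  Q = [1, 2] / [3, 4]
  Insert 3 (step 5): P = [1, 2, 3] / [4, 8];  Q = [1, 2, 5] / [3, 4]
  Insert 6 (step 6): P = [1, 2, 3, 6] / [4, 8];  Q = [1, 2, 5, 6] / [3, 4]
  Insert 7 (step 7): P = [1, 2, 3, 6, 7] / [4, 8];  Q = [1, 2, 5, 6, 7] / [3, 4]
  Insert 5 (step 8): P = [1, 2, 3, 5, 7] / [4, 6] / [8];  Q = [1, 2, 5, 6, 7] / [3, 4] / [8]
Final shape: (5, 2, 1).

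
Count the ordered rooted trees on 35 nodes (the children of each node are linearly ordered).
C_34 = 812944042149730764

These ordered rooted trees are counted by the Catalan number C_n = (1/(n + 1)) · C(2n, n). For n = 34: C_34 = (1/35) · C(68, 34) = 28453041475240576740/35 = 812944042149730764.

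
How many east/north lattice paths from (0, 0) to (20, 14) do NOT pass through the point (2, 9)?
Number of paths = 1390124945

Total paths from (0, 0) to (20, 14): C(34, 20) = 1391975640. Paths through (2, 9): (paths (0, 0) → (2, 9)) × (paths (2, 9) → (20, 14)) = C(11, 2) · C(23, 18) = 55 · 33649 = 1850695. Avoidance count = 1391975640 − 1850695 = 1390124945.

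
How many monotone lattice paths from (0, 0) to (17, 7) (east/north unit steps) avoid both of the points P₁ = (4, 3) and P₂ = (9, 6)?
Number of paths = 235399

Inclusion–exclusion. Total paths: C(24, 17) = 346104. Through P₁: C(7, 4)·C(17, 13) = 83300. Through P₂: C(15, 9)·C(9, 8) = 45045. Since P₁ is strictly southwest of P₂, a monotone path through both must visit P₁ then P₂; paths through both = C(7, 4)·C(8, 5)·C(9, 8) = 17640. Avoid both = 346104 − 83300 − 45045 + 17640 = 235399.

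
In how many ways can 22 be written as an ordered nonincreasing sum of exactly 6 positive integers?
p(22, 6 parts) = 136

Partitions of n into exactly k parts are in bijection with partitions of n − k into at most k parts (subtract 1 from each part). So p(22, exactly 6) = p(16, parts ≤ 6). Computing via the recurrence p(m, j) = p(m, j−1) + p(m−j, j) gives 136.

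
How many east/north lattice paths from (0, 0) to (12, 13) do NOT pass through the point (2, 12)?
Number of paths = 5199299

Total paths from (0, 0) to (12, 13): C(25, 12) = 5200300. Paths through (2, 12): (paths (0, 0) → (2, 12)) × (paths (2, 12) → (12, 13)) = C(14, 2) · C(11, 10) = 91 · 11 = 1001. Avoidance count = 5200300 − 1001 = 5199299.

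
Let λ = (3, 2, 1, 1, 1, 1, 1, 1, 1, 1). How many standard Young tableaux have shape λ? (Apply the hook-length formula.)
# SYT of shape (3, 2, 1, 1, 1, 1, 1, 1, 1, 1) = 429

Hook-length formula: f^λ = n! / Π hook(c), product over all cells c of the Young diagram. For λ = (3, 2, 1, 1, 1, 1, 1, 1, 1, 1), n = 13 boxes. Hook lengths by row (left-to-right, top-to-bottom): [12, 3, 1]; [10, 1]; [8]; [7]; [6]; [5]; [4]; [3]; [2]; [1]. Product of hooks = 14515200. So f^λ = 13! / 14515200 = 6227020800 / 14515200 = 429.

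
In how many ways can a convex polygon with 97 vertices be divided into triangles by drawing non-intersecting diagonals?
C_95 = 944973797977428207852605870454939596837230758234904050

These polygon triangulations are counted by the Catalan number C_n = (1/(n + 1)) · C(2n, n). For n = 95: C_95 = (1/96) · C(190, 95) = 90717484605833107953850163563674201296374152790550788800/96 = 944973797977428207852605870454939596837230758234904050.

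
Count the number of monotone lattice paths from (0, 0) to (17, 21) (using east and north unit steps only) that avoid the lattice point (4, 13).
Number of paths = 28296837180

Total paths from (0, 0) to (17, 21): C(38, 17) = 28781143380. Paths through (4, 13): (paths (0, 0) → (4, 13)) × (paths (4, 13) → (17, 21)) = C(17, 4) · C(21, 13) = 2380 · 203490 = 484306200. Avoidance count = 28781143380 − 484306200 = 28296837180.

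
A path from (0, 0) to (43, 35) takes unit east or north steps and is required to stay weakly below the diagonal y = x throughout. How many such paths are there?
Number of paths = 3710403645287770668510

By the reflection principle (André's argument), the number of monotone paths to (43, 35) with n ≤ m that never go above y = x is C(78, 43) − C(78, 44) = 18139751154740212157160 − 14429347509452441488650 = 3710403645287770668510.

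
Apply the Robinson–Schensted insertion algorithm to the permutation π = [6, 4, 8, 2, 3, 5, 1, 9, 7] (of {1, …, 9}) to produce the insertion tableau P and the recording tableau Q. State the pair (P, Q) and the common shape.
P = [1, 3, 5, 7] / [2, 8, 9] / [4] / [6];  Q = [1, 3, 6, 8] / [2, 5, 9] / [4] / [7];  common shape = (4, 3, 1, 1)

Row-insert the values π_1, π_2, … into P one at a time, bumping the leftmost entry strictly greater than the inserted value down to the next row. The recording tableau Q records, in position (i, j), the step at which that cell was added to P.
  Insert 6 (step 1): P = [6];  Q = [1]
  Insert 4 (step 2): P = [4] / [6];  Q = [1] / [2]
  Insert 8 (step 3): P = [4, 8] / [6];  Q = [1, 3] / [2]
  Insert 2 (step 4): P = [2, 8] / [4] / [6];  Q = [1, 3] / [2] / [4]
  Insert 3 (step 5): P = [2, 3] / [4, 8] / [6];  Q = [1, 3] / [2, 5] / [4]
  Insert 5 (step 6): P = [2, 3, 5] / [4, 8] / [6];  Q = [1, 3, 6] / [2, 5] / [4]
  Insert 1 (step 7): P = [1, 3, 5] / [2, 8] / [4] / [6];  Q = [1, 3, 6] / [2, 5] / [4] / [7]
  Insert 9 (step 8): P = [1, 3, 5, 9] / [2, 8] / [4] / [6];  Q = [1, 3, 6, 8] / [2, 5] / [4] / [7]
  Insert 7 (step 9): P = [1, 3, 5, 7] / [2, 8, 9] / [4] / [6];  Q = [1, 3, 6, 8] / [2, 5, 9] / [4] / [7]
Final shape: (4, 3, 1, 1).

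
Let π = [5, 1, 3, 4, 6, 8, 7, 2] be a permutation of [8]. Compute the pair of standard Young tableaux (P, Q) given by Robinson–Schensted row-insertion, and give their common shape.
P = [1, 2, 4, 6, 7] / [3, 8] / [5];  Q = [1, 3, 4, 5, 6] / [2, 7] / [8];  common shape = (5, 2, 1)

Row-insert the values π_1, π_2, … into P one at a time, bumping the leftmost entry strictly greater than the inserted value down to the next row. The recording tableau Q records, in position (i, j), the step at which that cell was added to P.
  Insert 5 (step 1): P = [5];  Q = [1]
  Insert 1 (step 2): P = [1] / [5];  Q = [1] / [2]
  Insert 3 (step 3): P = [1, 3] / [5];  Q = [1, 3] / [2]
  Insert 4 (step 4): P = [1, 3, 4] / [5];  Q = [1, 3, 4] / [2]
  Insert 6 (step 5): P = [1, 3, 4, 6] / [5];  Q = [1, 3, 4, 5] / [2]
  Insert 8 (step 6): P = [1, 3, 4, 6, 8] / [5];  Q = [1, 3, 4, 5, 6] / [2]
  Insert 7 (step 7): P = [1, 3, 4, 6, 7] / [5, 8];  Q = [1, 3, 4, 5, 6] / [2, 7]
  Insert 2 (step 8): P = [1, 2, 4, 6, 7] / [3, 8] / [5];  Q = [1, 3, 4, 5, 6] / [2, 7] / [8]
Final shape: (5, 2, 1).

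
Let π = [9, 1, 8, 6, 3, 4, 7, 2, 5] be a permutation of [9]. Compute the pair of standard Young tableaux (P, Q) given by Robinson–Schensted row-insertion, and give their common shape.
P = [1, 2, 4, 5] / [3, 7] / [6] / [8] / [9];  Q = [1, 3, 6, 7] / [2, 9] / [4] / [5] / [8];  common shape = (4, 2, 1, 1, 1)

Row-insert the values π_1, π_2, … into P one at a time, bumping the leftmost entry strictly greater than the inserted value down to the next row. The recording tableau Q records, in position (i, j), the step at which that cell was added to P.
  Insert 9 (step 1): P = [9];  Q = [1]
  Insert 1 (step 2): P = [1] / [9];  Q = [1] / [2]
  Insert 8 (step 3): P = [1, 8] / [9];  Q = [1, 3] / [2]
  Insert 6 (step 4): P = [1, 6] / [8] / [9];  Q = [1, 3] / [2] / [4]
  Insert 3 (step 5): P = [1, 3] / [6] / [8] / [9];  Q = [1, 3] / [2] / [4] / [5]
  Insert 4 (step 6): P = [1, 3, 4] / [6] / [8] / [9];  Q = [1, 3, 6] / [2] / [4] / [5]
  Insert 7 (step 7): P = [1, 3, 4, 7] / [6] / [8] / [9];  Q = [1, 3, 6, 7] / [2] / [4] / [5]
  Insert 2 (step 8): P = [1, 2, 4, 7] / [3] / [6] / [8] / [9];  Q = [1, 3, 6, 7] / [2] / [4] / [5] / [8]
  Insert 5 (step 9): P = [1, 2, 4, 5] / [3, 7] / [6] / [8] / [9];  Q = [1, 3, 6, 7] / [2, 9] / [4] / [5] / [8]
Final shape: (4, 2, 1, 1, 1).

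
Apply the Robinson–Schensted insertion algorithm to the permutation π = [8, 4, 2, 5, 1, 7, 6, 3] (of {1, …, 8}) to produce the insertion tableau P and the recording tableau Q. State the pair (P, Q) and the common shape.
P = [1, 3, 6] / [2, 5] / [4, 7] / [8];  Q = [1, 4, 6] / [2, 7] / [3, 8] / [5];  common shape = (3, 2, 2, 1)

Row-insert the values π_1, π_2, … into P one at a time, bumping the leftmost entry strictly greater than the inserted value down to the next row. The recording tableau Q records, in position (i, j), the step at which that cell was added to P.
  Insert 8 (step 1): P = [8];  Q = [1]
  Insert 4 (step 2): P = [4] / [8];  Q = [1] / [2]
  Insert 2 (step 3): P = [2] / [4] / [8];  Q = [1] / [2] / [3]
  Insert 5 (step 4): P = [2, 5] / [4] / [8];  Q = [1, 4] / [2] / [3]
  Insert 1 (step 5): P = [1, 5] / [2] / [4] / [8];  Q = [1, 4] / [2] / [3] / [5]
  Insert 7 (step 6): P = [1, 5, 7] / [2] / [4] / [8];  Q = [1, 4, 6] / [2] / [3] / [5]
  Insert 6 (step 7): P = [1, 5, 6] / [2, 7] / [4] / [8];  Q = [1, 4, 6] / [2, 7] / [3] / [5]
  Insert 3 (step 8): P = [1, 3, 6] / [2, 5] / [4, 7] / [8];  Q = [1, 4, 6] / [2, 7] / [3, 8] / [5]
Final shape: (3, 2, 2, 1).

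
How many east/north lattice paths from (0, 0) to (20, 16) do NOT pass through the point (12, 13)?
Number of paths = 6449822610

Total paths from (0, 0) to (20, 16): C(36, 20) = 7307872110. Paths through (12, 13): (paths (0, 0) → (12, 13)) × (paths (12, 13) → (20, 16)) = C(25, 12) · C(11, 8) = 5200300 · 165 = 858049500. Avoidance count = 7307872110 − 858049500 = 6449822610.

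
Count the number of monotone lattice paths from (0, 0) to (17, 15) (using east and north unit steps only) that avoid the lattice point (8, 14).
Number of paths = 562525020

Total paths from (0, 0) to (17, 15): C(32, 17) = 565722720. Paths through (8, 14): (paths (0, 0) → (8, 14)) × (paths (8, 14) → (17, 15)) = C(22, 8) · C(10, 9) = 319770 · 10 = 3197700. Avoidance count = 565722720 − 3197700 = 562525020.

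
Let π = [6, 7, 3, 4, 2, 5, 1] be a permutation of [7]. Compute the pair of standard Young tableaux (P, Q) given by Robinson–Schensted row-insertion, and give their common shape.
P = [1, 4, 5] / [2, 7] / [3] / [6];  Q = [1, 2, 6] / [3, 4] / [5] / [7];  common shape = (3, 2, 1, 1)

Row-insert the values π_1, π_2, … into P one at a time, bumping the leftmost entry strictly greater than the inserted value down to the next row. The recording tableau Q records, in position (i, j), the step at which that cell was added to P.
  Insert 6 (step 1): P = [6];  Q = [1]
  Insert 7 (step 2): P = [6, 7];  Q = [1, 2]
  Insert 3 (step 3): P = [3, 7] / [6];  Q = [1, 2] / [3]
  Insert 4 (step 4): P = [3, 4] / [6, 7];  Q = [1, 2] / [3, 4]
  Insert 2 (step 5): P = [2, 4] / [3, 7] / [6];  Q = [1, 2] / [3, 4] / [5]
  Insert 5 (step 6): P = [2, 4, 5] / [3, 7] / [6];  Q = [1, 2, 6] / [3, 4] / [5]
  Insert 1 (step 7): P = [1, 4, 5] / [2, 7] / [3] / [6];  Q = [1, 2, 6] / [3, 4] / [5] / [7]
Final shape: (3, 2, 1, 1).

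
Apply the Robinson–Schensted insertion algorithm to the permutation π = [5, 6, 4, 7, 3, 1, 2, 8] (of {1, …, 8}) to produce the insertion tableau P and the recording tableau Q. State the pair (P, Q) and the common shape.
P = [1, 2, 7, 8] / [3, 6] / [4] / [5];  Q = [1, 2, 4, 8] / [3, 7] / [5] / [6];  common shape = (4, 2, 1, 1)

Row-insert the values π_1, π_2, … into P one at a time, bumping the leftmost entry strictly greater than the inserted value down to the next row. The recording tableau Q records, in position (i, j), the step at which that cell was added to P.
  Insert 5 (step 1): P = [5];  Q = [1]
  Insert 6 (step 2): P = [5, 6];  Q = [1, 2]
  Insert 4 (step 3): P = [4, 6] / [5];  Q = [1, 2] / [3]
  Insert 7 (step 4): P = [4, 6, 7] / [5];  Q = [1, 2, 4] / [3]
  Insert 3 (step 5): P = [3, 6, 7] / [4] / [5];  Q = [1, 2, 4] / [3] / [5]
  Insert 1 (step 6): P = [1, 6, 7] / [3] / [4] / [5];  Q = [1, 2, 4] / [3] / [5] / [6]
  Insert 2 (step 7): P = [1, 2, 7] / [3, 6] / [4] / [5];  Q = [1, 2, 4] / [3, 7] / [5] / [6]
  Insert 8 (step 8): P = [1, 2, 7, 8] / [3, 6] / [4] / [5];  Q = [1, 2, 4, 8] / [3, 7] / [5] / [6]
Final shape: (4, 2, 1, 1).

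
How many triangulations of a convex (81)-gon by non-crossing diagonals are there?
C_79 = 289450081175264899454283846029490767264392230

These polygon triangulations are counted by the Catalan number C_n = (1/(n + 1)) · C(2n, n). For n = 79: C_79 = (1/80) · C(158, 79) = 23156006494021191956342707682359261381151378400/80 = 289450081175264899454283846029490767264392230.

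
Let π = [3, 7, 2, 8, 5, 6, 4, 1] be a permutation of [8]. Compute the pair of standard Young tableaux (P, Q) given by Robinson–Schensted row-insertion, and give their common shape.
P = [1, 4, 6] / [2, 5, 8] / [3] / [7];  Q = [1, 2, 4] / [3, 5, 6] / [7] / [8];  common shape = (3, 3, 1, 1)

Row-insert the values π_1, π_2, … into P one at a time, bumping the leftmost entry strictly greater than the inserted value down to the next row. The recording tableau Q records, in position (i, j), the step at which that cell was added to P.
  Insert 3 (step 1): P = [3];  Q = [1]
  Insert 7 (step 2): P = [3, 7];  Q = [1, 2]
  Insert 2 (step 3): P = [2, 7] / [3];  Q = [1, 2] / [3]
  Insert 8 (step 4): P = [2, 7, 8] / [3];  Q = [1, 2, 4] / [3]
  Insert 5 (step 5): P = [2, 5, 8] / [3, 7];  Q = [1, 2, 4] / [3, 5]
  Insert 6 (step 6): P = [2, 5, 6] / [3, 7, 8];  Q = [1, 2, 4] / [3, 5, 6]
  Insert 4 (step 7): P = [2, 4, 6] / [3, 5, 8] / [7];  Q = [1, 2, 4] / [3, 5, 6] / [7]
  Insert 1 (step 8): P = [1, 4, 6] / [2, 5, 8] / [3] / [7];  Q = [1, 2, 4] / [3, 5, 6] / [7] / [8]
Final shape: (3, 3, 1, 1).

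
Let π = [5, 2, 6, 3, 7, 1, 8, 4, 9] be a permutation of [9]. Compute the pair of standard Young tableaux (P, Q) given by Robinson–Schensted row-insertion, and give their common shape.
P = [1, 3, 4, 8, 9] / [2, 6, 7] / [5];  Q = [1, 3, 5, 7, 9] / [2, 4, 8] / [6];  common shape = (5, 3, 1)

Row-insert the values π_1, π_2, … into P one at a time, bumping the leftmost entry strictly greater than the inserted value down to the next row. The recording tableau Q records, in position (i, j), the step at which that cell was added to P.
  Insert 5 (step 1): P = [5];  Q = [1]
  Insert 2 (step 2): P = [2] / [5];  Q = [1] / [2]
  Insert 6 (step 3): P = [2, 6] / [5];  Q = [1, 3] / [2]
  Insert 3 (step 4): P = [2, 3] / [5, 6];  Q = [1, 3] / [2, 4]
  Insert 7 (step 5): P = [2, 3, 7] / [5, 6];  Q = [1, 3, 5] / [2, 4]
  Insert 1 (step 6): P = [1, 3, 7] / [2, 6] / [5];  Q = [1, 3, 5] / [2, 4] / [6]
  Insert 8 (step 7): P = [1, 3, 7, 8] / [2, 6] / [5];  Q = [1, 3, 5, 7] / [2, 4] / [6]
  Insert 4 (step 8): P = [1, 3, 4, 8] / [2, 6, 7] / [5];  Q = [1, 3, 5, 7] / [2, 4, 8] / [6]
  Insert 9 (step 9): P = [1, 3, 4, 8, 9] / [2, 6, 7] / [5];  Q = [1, 3, 5, 7, 9] / [2, 4, 8] / [6]
Final shape: (5, 3, 1).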